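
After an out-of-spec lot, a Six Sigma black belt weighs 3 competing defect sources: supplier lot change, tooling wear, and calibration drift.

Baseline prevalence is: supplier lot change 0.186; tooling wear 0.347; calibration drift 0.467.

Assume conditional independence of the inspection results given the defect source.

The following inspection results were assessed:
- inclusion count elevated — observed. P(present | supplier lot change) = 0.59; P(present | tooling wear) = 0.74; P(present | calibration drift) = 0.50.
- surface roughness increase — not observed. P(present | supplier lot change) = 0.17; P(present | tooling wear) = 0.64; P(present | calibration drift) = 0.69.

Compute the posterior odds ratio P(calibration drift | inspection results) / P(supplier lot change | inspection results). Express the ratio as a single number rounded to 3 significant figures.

0.795

The normalizing constant cancels in an odds ratio, so compute prior × likelihood for the two hypotheses only (using 1 − P(present | H) for each absent inspection result):
  calibration drift: 0.467 × 0.50 × (1 − 0.69) = 0.072385
  supplier lot change: 0.186 × 0.59 × (1 − 0.17) = 0.091084
Posterior odds = 0.072385 / 0.091084 ≈ 0.795.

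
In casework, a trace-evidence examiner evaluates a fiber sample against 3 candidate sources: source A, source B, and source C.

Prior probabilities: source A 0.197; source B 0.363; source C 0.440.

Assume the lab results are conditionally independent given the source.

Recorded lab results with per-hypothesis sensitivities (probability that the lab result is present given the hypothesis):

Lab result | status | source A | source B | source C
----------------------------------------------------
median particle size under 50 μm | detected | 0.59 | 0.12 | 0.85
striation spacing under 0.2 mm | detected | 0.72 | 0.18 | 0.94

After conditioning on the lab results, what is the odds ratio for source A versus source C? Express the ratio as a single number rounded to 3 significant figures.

0.238

The normalizing constant cancels in an odds ratio, so compute prior × likelihood for the two hypotheses only:
  source A: 0.197 × 0.59 × 0.72 = 0.083686
  source C: 0.440 × 0.85 × 0.94 = 0.35156
Posterior odds = 0.083686 / 0.35156 ≈ 0.238.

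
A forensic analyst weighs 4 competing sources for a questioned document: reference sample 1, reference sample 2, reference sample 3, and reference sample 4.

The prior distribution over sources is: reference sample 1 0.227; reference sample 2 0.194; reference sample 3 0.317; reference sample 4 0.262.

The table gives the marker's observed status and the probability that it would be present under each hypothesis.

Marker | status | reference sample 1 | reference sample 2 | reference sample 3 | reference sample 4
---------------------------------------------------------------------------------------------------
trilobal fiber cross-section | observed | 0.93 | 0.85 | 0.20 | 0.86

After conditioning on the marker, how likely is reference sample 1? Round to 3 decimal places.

0.318

For each hypothesis, the unnormalized posterior weight is prior × likelihood:
  reference sample 1: 0.227 × 0.93 = 0.21111
  reference sample 2: 0.194 × 0.85 = 0.1649
  reference sample 3: 0.317 × 0.20 = 0.0634
  reference sample 4: 0.262 × 0.86 = 0.22532
Marginal likelihood of the evidence = 0.66473.
P(reference sample 1 | evidence) = 0.21111 / 0.66473 ≈ 0.318.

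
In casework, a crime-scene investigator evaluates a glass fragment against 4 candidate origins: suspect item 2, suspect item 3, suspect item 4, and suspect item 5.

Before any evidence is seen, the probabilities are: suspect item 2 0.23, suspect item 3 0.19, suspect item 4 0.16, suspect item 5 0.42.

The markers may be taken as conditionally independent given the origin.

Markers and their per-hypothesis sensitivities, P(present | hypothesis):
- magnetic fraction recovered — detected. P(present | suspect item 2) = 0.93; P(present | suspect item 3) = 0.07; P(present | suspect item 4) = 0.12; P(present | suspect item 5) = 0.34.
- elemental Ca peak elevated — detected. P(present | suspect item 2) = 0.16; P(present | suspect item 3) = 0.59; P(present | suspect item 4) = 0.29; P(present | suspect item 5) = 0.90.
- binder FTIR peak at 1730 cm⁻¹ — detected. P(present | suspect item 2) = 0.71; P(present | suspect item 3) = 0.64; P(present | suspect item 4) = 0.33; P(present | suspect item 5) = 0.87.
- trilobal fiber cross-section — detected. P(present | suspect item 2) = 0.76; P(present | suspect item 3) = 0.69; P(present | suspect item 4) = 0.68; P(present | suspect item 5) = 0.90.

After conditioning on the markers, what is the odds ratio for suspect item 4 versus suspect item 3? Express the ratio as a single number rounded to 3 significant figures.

Posterior odds equal prior odds times the likelihood ratio; only the two competing hypotheses matter.
  suspect item 4: 0.16 × 0.12 × 0.29 × 0.33 × 0.68 = 0.0012495
  suspect item 3: 0.19 × 0.07 × 0.59 × 0.64 × 0.69 = 0.0034652
Posterior odds = 0.0012495 / 0.0034652 ≈ 0.361.

0.361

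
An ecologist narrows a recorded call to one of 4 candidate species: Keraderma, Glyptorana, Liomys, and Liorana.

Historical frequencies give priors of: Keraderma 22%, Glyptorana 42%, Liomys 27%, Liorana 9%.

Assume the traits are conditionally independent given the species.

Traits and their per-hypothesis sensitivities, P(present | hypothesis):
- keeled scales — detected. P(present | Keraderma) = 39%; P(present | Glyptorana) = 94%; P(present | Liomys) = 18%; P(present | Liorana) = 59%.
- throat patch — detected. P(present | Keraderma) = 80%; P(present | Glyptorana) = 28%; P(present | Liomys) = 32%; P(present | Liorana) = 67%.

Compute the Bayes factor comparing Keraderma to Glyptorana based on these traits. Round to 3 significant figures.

Joint likelihood of the trait pattern under each hypothesis:
  Keraderma: 0.39 × 0.80 = 0.312
  Glyptorana: 0.94 × 0.28 = 0.2632
Bayes factor = 0.312 / 0.2632 ≈ 1.19

1.19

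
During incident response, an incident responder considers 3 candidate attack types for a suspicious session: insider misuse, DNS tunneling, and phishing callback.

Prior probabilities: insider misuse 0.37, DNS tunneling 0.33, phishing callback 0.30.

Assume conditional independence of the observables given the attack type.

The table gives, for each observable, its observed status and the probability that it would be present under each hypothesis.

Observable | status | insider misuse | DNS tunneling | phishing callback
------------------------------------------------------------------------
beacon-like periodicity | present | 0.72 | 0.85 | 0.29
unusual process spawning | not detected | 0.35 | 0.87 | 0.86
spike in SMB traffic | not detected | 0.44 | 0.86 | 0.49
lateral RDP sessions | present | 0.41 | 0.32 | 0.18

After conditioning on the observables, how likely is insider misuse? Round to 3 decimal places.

0.935

By Bayes' rule with conditional independence, the unnormalized weight for each hypothesis is prior × ∏ likelihoods (using 1 − P(present | H) for each absent observable):
  insider misuse: 0.37 × 0.72 × (1 − 0.35) × (1 − 0.44) × 0.41 = 0.039758
  DNS tunneling: 0.33 × 0.85 × (1 − 0.87) × (1 − 0.86) × 0.32 = 0.0016336
  phishing callback: 0.30 × 0.29 × (1 − 0.86) × (1 − 0.49) × 0.18 = 0.0011181
Normalizing constant Z = 0.039758 + 0.0016336 + 0.0011181 = 0.042509.
P(insider misuse | evidence) = 0.039758 / 0.042509 ≈ 0.935.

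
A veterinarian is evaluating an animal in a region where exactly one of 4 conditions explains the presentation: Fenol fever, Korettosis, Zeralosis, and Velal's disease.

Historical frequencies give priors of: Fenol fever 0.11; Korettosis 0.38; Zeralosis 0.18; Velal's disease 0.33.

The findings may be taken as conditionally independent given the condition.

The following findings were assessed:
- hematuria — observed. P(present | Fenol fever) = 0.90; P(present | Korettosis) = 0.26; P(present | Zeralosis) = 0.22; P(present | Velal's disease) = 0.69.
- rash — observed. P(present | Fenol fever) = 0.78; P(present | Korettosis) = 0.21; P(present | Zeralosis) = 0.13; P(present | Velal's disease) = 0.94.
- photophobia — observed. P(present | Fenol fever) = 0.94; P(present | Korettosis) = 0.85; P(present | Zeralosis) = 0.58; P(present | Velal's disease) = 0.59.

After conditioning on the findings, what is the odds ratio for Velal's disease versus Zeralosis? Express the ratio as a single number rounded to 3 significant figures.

42.3

Unnormalized posterior weight (prior times the finding likelihoods) for each of the two hypotheses:
  Velal's disease: 0.33 × 0.69 × 0.94 × 0.59 = 0.12628
  Zeralosis: 0.18 × 0.22 × 0.13 × 0.58 = 0.0029858
Odds(Velal's disease : Zeralosis) = 0.12628 / 0.0029858 ≈ 42.3.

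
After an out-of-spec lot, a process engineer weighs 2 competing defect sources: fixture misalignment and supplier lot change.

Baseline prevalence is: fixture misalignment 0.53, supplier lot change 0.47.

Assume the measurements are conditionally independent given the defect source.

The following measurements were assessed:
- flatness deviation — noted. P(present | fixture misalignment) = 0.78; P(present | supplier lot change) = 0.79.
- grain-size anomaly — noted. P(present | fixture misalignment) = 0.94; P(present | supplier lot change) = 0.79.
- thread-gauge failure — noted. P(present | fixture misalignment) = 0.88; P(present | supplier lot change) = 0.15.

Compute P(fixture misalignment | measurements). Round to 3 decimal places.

0.886

Multiply each prior by the joint likelihood of the measurement pattern:
  fixture misalignment: 0.53 × 0.78 × 0.94 × 0.88 = 0.34196
  supplier lot change: 0.47 × 0.79 × 0.79 × 0.15 = 0.043999
Marginal likelihood of the evidence = 0.38596.
P(fixture misalignment | evidence) = 0.34196 / 0.38596 ≈ 0.886.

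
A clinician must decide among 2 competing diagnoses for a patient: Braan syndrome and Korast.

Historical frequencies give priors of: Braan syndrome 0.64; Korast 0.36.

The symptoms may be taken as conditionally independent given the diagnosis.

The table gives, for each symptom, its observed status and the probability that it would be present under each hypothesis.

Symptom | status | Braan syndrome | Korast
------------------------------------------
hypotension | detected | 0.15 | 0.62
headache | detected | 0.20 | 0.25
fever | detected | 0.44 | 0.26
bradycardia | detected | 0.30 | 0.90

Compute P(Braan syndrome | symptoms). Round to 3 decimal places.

By Bayes' rule with conditional independence, the unnormalized weight for each hypothesis is prior × ∏ likelihoods:
  Braan syndrome: 0.64 × 0.15 × 0.20 × 0.44 × 0.30 = 0.0025344
  Korast: 0.36 × 0.62 × 0.25 × 0.26 × 0.90 = 0.013057
Marginal likelihood of the evidence = 0.015592.
P(Braan syndrome | evidence) = 0.0025344 / 0.015592 ≈ 0.163.

0.163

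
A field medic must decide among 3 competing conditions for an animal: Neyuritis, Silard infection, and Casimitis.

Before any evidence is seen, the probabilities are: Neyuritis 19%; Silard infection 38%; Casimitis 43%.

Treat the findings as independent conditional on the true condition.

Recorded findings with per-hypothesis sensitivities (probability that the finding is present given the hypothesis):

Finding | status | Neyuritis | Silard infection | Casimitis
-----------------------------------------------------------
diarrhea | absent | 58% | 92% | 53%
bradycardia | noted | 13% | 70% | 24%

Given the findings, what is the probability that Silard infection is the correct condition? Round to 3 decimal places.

0.265

By Bayes' rule with conditional independence, the unnormalized weight for each hypothesis is prior × ∏ likelihoods (using 1 − P(present | H) for each absent finding):
  Neyuritis: 0.19 × (1 − 0.58) × 0.13 = 0.010374
  Silard infection: 0.38 × (1 − 0.92) × 0.70 = 0.02128
  Casimitis: 0.43 × (1 − 0.53) × 0.24 = 0.048504
Normalizing constant Z = 0.010374 + 0.02128 + 0.048504 = 0.080158.
P(Silard infection | evidence) = 0.02128 / 0.080158 ≈ 0.265.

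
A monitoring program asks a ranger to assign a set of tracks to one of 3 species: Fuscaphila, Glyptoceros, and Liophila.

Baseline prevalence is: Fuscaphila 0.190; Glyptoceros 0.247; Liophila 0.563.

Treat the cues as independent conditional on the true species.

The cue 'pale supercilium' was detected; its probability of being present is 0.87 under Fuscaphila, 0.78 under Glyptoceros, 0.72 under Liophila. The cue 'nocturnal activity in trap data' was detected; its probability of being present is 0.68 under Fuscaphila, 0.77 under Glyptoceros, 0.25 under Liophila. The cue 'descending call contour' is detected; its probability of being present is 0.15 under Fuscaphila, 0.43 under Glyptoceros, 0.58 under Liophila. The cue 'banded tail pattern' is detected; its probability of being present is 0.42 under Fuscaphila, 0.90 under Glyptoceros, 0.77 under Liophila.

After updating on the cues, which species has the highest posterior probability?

Glyptoceros

By Bayes' rule with conditional independence, the unnormalized weight for each hypothesis is prior × ∏ likelihoods:
  Fuscaphila: 0.190 × 0.87 × 0.68 × 0.15 × 0.42 = 0.0070815
  Glyptoceros: 0.247 × 0.78 × 0.77 × 0.43 × 0.90 = 0.057411
  Liophila: 0.563 × 0.72 × 0.25 × 0.58 × 0.77 = 0.045258
Normalizing constant Z = 0.0070815 + 0.057411 + 0.045258 = 0.10975.
P(Fuscaphila | evidence) ≈ 0.0070815 / 0.10975 ≈ 0.065
P(Glyptoceros | evidence) ≈ 0.057411 / 0.10975 ≈ 0.523
P(Liophila | evidence) ≈ 0.045258 / 0.10975 ≈ 0.412
The largest is 0.523, so Glyptoceros is most probable.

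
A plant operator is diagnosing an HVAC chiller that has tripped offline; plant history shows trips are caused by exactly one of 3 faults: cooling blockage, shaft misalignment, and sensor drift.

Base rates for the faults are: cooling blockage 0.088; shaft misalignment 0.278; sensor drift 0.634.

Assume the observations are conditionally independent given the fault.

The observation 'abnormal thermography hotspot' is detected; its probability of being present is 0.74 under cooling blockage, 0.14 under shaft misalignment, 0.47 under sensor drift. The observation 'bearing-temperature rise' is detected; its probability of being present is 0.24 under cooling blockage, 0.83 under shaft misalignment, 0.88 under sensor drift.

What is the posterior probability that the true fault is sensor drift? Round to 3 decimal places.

By Bayes' rule with conditional independence, the unnormalized weight for each hypothesis is prior × ∏ likelihoods:
  cooling blockage: 0.088 × 0.74 × 0.24 = 0.015629
  shaft misalignment: 0.278 × 0.14 × 0.83 = 0.032304
  sensor drift: 0.634 × 0.47 × 0.88 = 0.26222
Normalizing constant Z = 0.015629 + 0.032304 + 0.26222 = 0.31015.
P(sensor drift | evidence) = 0.26222 / 0.31015 ≈ 0.845.

0.845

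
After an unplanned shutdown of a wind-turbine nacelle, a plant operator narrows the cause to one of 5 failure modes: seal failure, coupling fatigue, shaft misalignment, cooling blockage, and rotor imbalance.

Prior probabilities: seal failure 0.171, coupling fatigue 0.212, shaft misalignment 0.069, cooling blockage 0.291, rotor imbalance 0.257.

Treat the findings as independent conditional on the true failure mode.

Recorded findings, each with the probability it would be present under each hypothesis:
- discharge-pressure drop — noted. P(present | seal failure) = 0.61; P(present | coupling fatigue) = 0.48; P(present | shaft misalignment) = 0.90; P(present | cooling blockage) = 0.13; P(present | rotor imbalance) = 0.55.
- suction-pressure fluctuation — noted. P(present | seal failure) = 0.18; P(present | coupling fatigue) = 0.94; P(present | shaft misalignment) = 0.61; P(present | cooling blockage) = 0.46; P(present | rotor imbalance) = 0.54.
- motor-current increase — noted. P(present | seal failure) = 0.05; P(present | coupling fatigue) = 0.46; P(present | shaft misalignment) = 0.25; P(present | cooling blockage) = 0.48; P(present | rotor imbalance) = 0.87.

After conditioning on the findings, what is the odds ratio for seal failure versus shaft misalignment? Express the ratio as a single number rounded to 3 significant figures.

0.0991

The normalizing constant cancels in an odds ratio, so compute prior × likelihood for the two hypotheses only:
  seal failure: 0.171 × 0.61 × 0.18 × 0.05 = 0.00093879
  shaft misalignment: 0.069 × 0.90 × 0.61 × 0.25 = 0.0094703
Odds(seal failure : shaft misalignment) = 0.00093879 / 0.0094703 ≈ 0.0991.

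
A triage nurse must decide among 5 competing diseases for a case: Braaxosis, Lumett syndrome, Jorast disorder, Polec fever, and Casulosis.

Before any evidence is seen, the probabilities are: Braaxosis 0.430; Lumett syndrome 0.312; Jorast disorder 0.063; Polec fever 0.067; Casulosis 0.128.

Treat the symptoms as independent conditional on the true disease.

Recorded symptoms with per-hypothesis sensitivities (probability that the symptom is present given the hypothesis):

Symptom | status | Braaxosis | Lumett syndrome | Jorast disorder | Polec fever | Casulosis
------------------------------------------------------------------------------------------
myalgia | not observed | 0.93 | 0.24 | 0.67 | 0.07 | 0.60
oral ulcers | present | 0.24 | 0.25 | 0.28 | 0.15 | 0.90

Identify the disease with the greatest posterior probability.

Lumett syndrome

By Bayes' rule with conditional independence, the unnormalized weight for each hypothesis is prior × ∏ likelihoods (using 1 − P(present | H) for each absent symptom):
  Braaxosis: 0.430 × (1 − 0.93) × 0.24 = 0.007224
  Lumett syndrome: 0.312 × (1 − 0.24) × 0.25 = 0.05928
  Jorast disorder: 0.063 × (1 − 0.67) × 0.28 = 0.0058212
  Polec fever: 0.067 × (1 − 0.07) × 0.15 = 0.0093465
  Casulosis: 0.128 × (1 − 0.60) × 0.90 = 0.04608
Normalizing constant Z = 0.007224 + 0.05928 + 0.0058212 + 0.0093465 + 0.04608 = 0.12775.
P(Braaxosis | evidence) ≈ 0.007224 / 0.12775 ≈ 0.057
P(Lumett syndrome | evidence) ≈ 0.05928 / 0.12775 ≈ 0.464
P(Jorast disorder | evidence) ≈ 0.0058212 / 0.12775 ≈ 0.046
P(Polec fever | evidence) ≈ 0.0093465 / 0.12775 ≈ 0.073
P(Casulosis | evidence) ≈ 0.04608 / 0.12775 ≈ 0.361
The largest is 0.464, so Lumett syndrome is most probable.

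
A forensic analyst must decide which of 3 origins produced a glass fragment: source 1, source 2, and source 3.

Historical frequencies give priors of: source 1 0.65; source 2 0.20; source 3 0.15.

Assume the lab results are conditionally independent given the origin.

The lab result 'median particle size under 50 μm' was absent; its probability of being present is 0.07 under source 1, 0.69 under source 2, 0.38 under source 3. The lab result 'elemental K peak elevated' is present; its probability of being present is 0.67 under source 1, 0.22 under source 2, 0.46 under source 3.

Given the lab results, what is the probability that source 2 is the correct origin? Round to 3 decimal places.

By Bayes' rule with conditional independence, the unnormalized weight for each hypothesis is prior × ∏ likelihoods (using 1 − P(present | H) for each absent lab result):
  source 1: 0.65 × (1 − 0.07) × 0.67 = 0.40501
  source 2: 0.20 × (1 − 0.69) × 0.22 = 0.01364
  source 3: 0.15 × (1 − 0.38) × 0.46 = 0.04278
Normalizing constant Z = 0.40501 + 0.01364 + 0.04278 = 0.46143.
P(source 2 | evidence) = 0.01364 / 0.46143 ≈ 0.030.

0.030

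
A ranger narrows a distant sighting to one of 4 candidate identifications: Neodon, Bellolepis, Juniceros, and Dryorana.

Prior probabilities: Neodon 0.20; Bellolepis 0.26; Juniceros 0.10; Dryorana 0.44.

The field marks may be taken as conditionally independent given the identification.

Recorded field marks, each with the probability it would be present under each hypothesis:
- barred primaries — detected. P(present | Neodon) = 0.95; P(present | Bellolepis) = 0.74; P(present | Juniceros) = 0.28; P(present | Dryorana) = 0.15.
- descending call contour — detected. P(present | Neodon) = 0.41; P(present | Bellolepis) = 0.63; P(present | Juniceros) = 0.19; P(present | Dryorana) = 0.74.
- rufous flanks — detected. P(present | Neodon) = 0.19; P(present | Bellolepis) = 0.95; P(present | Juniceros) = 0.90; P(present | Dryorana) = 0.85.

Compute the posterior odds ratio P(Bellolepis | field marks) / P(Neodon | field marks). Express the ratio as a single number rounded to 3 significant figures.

7.78

The normalizing constant cancels in an odds ratio, so compute prior × likelihood for the two hypotheses only:
  Bellolepis: 0.26 × 0.74 × 0.63 × 0.95 = 0.11515
  Neodon: 0.20 × 0.95 × 0.41 × 0.19 = 0.014801
Posterior odds = 0.11515 / 0.014801 ≈ 7.78.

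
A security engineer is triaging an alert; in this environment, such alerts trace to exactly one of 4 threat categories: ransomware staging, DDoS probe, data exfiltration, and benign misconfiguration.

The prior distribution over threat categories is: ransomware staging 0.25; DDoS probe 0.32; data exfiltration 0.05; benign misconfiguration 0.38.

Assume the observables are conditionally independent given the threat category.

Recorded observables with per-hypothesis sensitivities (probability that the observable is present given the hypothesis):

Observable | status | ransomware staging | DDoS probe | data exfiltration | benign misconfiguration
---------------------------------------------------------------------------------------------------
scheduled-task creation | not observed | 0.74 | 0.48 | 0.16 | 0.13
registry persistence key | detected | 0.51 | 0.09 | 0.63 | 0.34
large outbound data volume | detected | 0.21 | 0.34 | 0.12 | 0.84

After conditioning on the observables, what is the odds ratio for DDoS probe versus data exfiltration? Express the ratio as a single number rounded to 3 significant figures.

1.60

The normalizing constant cancels in an odds ratio, so compute prior × likelihood for the two hypotheses only (using 1 − P(present | H) for each absent observable):
  DDoS probe: 0.32 × (1 − 0.48) × 0.09 × 0.34 = 0.0050918
  data exfiltration: 0.05 × (1 − 0.16) × 0.63 × 0.12 = 0.0031752
Posterior odds = 0.0050918 / 0.0031752 ≈ 1.60.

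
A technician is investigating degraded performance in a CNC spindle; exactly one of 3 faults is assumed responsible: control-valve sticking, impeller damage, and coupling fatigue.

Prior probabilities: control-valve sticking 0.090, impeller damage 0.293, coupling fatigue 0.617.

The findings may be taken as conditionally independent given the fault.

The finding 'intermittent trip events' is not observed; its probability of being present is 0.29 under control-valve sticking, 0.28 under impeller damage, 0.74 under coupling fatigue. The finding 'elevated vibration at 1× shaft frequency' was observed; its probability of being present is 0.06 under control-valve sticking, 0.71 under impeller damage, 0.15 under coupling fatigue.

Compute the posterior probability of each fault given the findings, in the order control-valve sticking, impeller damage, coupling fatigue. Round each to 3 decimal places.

0.022, 0.843, 0.135

For each hypothesis, the unnormalized posterior weight is prior × product of the finding likelihoods (using 1 − P(present | H) for each absent finding):
  control-valve sticking: 0.090 × (1 − 0.29) × 0.06 = 0.003834
  impeller damage: 0.293 × (1 − 0.28) × 0.71 = 0.14978
  coupling fatigue: 0.617 × (1 − 0.74) × 0.15 = 0.024063
Normalizing constant Z = 0.003834 + 0.14978 + 0.024063 = 0.17768.
P(control-valve sticking | evidence) = 0.003834 / 0.17768 ≈ 0.022
P(impeller damage | evidence) = 0.14978 / 0.17768 ≈ 0.843
P(coupling fatigue | evidence) = 0.024063 / 0.17768 ≈ 0.135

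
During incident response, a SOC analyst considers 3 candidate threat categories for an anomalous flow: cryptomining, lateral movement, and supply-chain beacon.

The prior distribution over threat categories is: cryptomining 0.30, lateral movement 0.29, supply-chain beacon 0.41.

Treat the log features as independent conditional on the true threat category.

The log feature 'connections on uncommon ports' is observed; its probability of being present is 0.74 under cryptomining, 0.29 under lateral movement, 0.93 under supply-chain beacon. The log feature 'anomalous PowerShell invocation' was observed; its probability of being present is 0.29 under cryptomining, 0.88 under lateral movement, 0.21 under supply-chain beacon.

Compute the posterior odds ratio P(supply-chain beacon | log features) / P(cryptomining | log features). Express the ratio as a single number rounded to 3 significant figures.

Posterior odds equal prior odds times the likelihood ratio; only the two competing hypotheses matter.
  supply-chain beacon: 0.41 × 0.93 × 0.21 = 0.080073
  cryptomining: 0.30 × 0.74 × 0.29 = 0.06438
Posterior odds = 0.080073 / 0.06438 ≈ 1.24.

1.24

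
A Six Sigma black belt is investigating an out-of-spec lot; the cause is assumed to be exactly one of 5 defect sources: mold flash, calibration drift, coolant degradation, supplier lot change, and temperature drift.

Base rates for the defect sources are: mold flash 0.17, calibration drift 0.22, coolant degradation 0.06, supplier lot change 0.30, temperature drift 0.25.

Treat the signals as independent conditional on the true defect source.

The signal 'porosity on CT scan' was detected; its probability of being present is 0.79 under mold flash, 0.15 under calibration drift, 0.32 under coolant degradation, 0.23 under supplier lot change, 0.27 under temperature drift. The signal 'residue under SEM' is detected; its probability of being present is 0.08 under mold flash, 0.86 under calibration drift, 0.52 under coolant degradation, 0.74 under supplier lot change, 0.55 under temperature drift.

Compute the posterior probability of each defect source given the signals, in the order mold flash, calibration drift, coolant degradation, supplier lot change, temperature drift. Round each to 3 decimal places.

By Bayes' rule with conditional independence, the unnormalized weight for each hypothesis is prior × ∏ likelihoods:
  mold flash: 0.17 × 0.79 × 0.08 = 0.010744
  calibration drift: 0.22 × 0.15 × 0.86 = 0.02838
  coolant degradation: 0.06 × 0.32 × 0.52 = 0.009984
  supplier lot change: 0.30 × 0.23 × 0.74 = 0.05106
  temperature drift: 0.25 × 0.27 × 0.55 = 0.037125
Marginal likelihood of the evidence = 0.13729.
P(mold flash | evidence) = 0.010744 / 0.13729 ≈ 0.078
P(calibration drift | evidence) = 0.02838 / 0.13729 ≈ 0.207
P(coolant degradation | evidence) = 0.009984 / 0.13729 ≈ 0.073
P(supplier lot change | evidence) = 0.05106 / 0.13729 ≈ 0.372
P(temperature drift | evidence) = 0.037125 / 0.13729 ≈ 0.270

0.078, 0.207, 0.073, 0.372, 0.270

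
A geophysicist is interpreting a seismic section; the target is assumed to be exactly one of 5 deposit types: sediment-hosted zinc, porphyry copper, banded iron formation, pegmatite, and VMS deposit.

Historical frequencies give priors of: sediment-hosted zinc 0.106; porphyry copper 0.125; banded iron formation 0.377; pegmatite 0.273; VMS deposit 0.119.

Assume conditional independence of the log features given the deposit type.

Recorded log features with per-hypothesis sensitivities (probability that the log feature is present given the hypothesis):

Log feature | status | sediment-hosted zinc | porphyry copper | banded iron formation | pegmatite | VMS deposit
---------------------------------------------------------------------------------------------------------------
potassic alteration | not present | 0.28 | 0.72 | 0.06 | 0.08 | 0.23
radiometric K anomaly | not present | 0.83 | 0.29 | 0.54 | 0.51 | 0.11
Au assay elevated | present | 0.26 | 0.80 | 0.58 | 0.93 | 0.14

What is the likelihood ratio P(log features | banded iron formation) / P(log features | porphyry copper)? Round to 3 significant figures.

The Bayes factor is the ratio of the joint likelihoods of the log feature pattern under the two hypotheses (using 1 − P(present | H) for each absent log feature).
  banded iron formation: (1 − 0.06) × (1 − 0.54) × 0.58 = 0.25079
  porphyry copper: (1 − 0.72) × (1 − 0.29) × 0.80 = 0.15904
Bayes factor = 0.25079 / 0.15904 ≈ 1.58

1.58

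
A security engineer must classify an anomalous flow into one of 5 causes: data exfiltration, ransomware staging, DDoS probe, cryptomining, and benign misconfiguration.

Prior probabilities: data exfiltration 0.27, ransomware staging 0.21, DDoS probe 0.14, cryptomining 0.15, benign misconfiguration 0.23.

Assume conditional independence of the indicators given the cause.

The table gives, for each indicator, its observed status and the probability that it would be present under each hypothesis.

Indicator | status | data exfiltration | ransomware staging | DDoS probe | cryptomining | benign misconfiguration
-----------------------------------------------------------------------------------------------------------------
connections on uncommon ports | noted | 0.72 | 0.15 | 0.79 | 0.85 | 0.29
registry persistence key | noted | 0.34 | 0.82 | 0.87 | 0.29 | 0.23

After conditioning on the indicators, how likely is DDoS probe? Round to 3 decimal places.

For each hypothesis, the unnormalized posterior weight is prior × product of the indicator likelihoods:
  data exfiltration: 0.27 × 0.72 × 0.34 = 0.066096
  ransomware staging: 0.21 × 0.15 × 0.82 = 0.02583
  DDoS probe: 0.14 × 0.79 × 0.87 = 0.096222
  cryptomining: 0.15 × 0.85 × 0.29 = 0.036975
  benign misconfiguration: 0.23 × 0.29 × 0.23 = 0.015341
Marginal likelihood of the evidence = 0.24046.
P(DDoS probe | evidence) = 0.096222 / 0.24046 ≈ 0.400.

0.400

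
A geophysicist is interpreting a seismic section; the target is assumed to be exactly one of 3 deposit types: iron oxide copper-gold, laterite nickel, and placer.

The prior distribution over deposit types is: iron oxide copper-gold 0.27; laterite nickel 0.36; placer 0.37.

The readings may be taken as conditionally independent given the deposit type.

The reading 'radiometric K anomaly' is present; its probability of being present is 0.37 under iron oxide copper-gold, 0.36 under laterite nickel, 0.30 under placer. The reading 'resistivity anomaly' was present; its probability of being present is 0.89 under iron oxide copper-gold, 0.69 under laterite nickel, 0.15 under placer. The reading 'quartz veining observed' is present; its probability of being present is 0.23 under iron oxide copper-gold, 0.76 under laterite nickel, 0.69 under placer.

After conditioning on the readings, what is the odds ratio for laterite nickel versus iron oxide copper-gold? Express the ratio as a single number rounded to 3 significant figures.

The normalizing constant cancels in an odds ratio, so compute prior × likelihood for the two hypotheses only:
  laterite nickel: 0.36 × 0.36 × 0.69 × 0.76 = 0.067962
  iron oxide copper-gold: 0.27 × 0.37 × 0.89 × 0.23 = 0.02045
Posterior odds = 0.067962 / 0.02045 ≈ 3.32.

3.32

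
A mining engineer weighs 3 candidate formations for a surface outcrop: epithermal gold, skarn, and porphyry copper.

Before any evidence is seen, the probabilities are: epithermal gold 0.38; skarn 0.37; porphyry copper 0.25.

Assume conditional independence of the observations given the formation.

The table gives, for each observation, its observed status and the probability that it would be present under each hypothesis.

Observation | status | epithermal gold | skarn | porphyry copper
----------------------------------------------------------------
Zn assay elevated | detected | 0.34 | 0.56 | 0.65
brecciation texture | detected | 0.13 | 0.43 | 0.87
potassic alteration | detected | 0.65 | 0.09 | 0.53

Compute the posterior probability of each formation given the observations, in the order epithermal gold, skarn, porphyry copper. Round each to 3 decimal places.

By Bayes' rule with conditional independence, the unnormalized weight for each hypothesis is prior × ∏ likelihoods:
  epithermal gold: 0.38 × 0.34 × 0.13 × 0.65 = 0.010917
  skarn: 0.37 × 0.56 × 0.43 × 0.09 = 0.0080186
  porphyry copper: 0.25 × 0.65 × 0.87 × 0.53 = 0.074929
Normalizing constant Z = 0.010917 + 0.0080186 + 0.074929 = 0.093865.
P(epithermal gold | evidence) = 0.010917 / 0.093865 ≈ 0.116
P(skarn | evidence) = 0.0080186 / 0.093865 ≈ 0.085
P(porphyry copper | evidence) = 0.074929 / 0.093865 ≈ 0.798

0.116, 0.085, 0.798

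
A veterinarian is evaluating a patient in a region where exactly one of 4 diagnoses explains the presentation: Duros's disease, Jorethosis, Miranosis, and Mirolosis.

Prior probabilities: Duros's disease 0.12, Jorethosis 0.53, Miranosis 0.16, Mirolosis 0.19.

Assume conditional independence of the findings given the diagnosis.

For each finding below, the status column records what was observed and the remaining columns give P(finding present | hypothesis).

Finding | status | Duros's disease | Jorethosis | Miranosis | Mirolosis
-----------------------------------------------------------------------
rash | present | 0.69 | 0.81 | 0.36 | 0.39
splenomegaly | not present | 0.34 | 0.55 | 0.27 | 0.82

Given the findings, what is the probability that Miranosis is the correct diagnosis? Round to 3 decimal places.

Multiply each prior by the joint likelihood of the evidence pattern (using 1 − P(present | H) for each absent finding):
  Duros's disease: 0.12 × 0.69 × (1 − 0.34) = 0.054648
  Jorethosis: 0.53 × 0.81 × (1 − 0.55) = 0.19319
  Miranosis: 0.16 × 0.36 × (1 − 0.27) = 0.042048
  Mirolosis: 0.19 × 0.39 × (1 − 0.82) = 0.013338
Marginal likelihood of the evidence = 0.30322.
P(Miranosis | evidence) = 0.042048 / 0.30322 ≈ 0.139.

0.139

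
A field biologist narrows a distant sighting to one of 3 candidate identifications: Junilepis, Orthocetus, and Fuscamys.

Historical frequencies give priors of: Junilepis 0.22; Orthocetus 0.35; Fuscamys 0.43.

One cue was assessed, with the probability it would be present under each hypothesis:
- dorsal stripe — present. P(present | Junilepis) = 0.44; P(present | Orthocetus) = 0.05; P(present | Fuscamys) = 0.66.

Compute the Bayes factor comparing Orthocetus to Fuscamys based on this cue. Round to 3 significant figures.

Likelihood of this cue under each hypothesis:
  Orthocetus: 0.05
  Fuscamys: 0.66
Bayes factor = 0.05 / 0.66 ≈ 0.0758

0.0758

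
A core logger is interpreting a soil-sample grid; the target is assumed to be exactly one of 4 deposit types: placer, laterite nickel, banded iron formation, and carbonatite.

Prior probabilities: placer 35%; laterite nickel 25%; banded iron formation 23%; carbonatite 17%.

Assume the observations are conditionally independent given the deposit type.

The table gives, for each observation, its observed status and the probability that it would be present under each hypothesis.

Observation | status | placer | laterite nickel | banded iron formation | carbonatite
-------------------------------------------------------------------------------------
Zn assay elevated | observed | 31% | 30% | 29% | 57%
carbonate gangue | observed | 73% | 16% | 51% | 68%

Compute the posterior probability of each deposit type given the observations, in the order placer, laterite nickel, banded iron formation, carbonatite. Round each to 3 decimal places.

For each hypothesis, the unnormalized posterior weight is prior × product of the observation likelihoods:
  placer: 0.35 × 0.31 × 0.73 = 0.079205
  laterite nickel: 0.25 × 0.30 × 0.16 = 0.012
  banded iron formation: 0.23 × 0.29 × 0.51 = 0.034017
  carbonatite: 0.17 × 0.57 × 0.68 = 0.065892
Normalizing constant Z = 0.079205 + 0.012 + 0.034017 + 0.065892 = 0.19111.
P(placer | evidence) = 0.079205 / 0.19111 ≈ 0.414
P(laterite nickel | evidence) = 0.012 / 0.19111 ≈ 0.063
P(banded iron formation | evidence) = 0.034017 / 0.19111 ≈ 0.178
P(carbonatite | evidence) = 0.065892 / 0.19111 ≈ 0.345

0.414, 0.063, 0.178, 0.345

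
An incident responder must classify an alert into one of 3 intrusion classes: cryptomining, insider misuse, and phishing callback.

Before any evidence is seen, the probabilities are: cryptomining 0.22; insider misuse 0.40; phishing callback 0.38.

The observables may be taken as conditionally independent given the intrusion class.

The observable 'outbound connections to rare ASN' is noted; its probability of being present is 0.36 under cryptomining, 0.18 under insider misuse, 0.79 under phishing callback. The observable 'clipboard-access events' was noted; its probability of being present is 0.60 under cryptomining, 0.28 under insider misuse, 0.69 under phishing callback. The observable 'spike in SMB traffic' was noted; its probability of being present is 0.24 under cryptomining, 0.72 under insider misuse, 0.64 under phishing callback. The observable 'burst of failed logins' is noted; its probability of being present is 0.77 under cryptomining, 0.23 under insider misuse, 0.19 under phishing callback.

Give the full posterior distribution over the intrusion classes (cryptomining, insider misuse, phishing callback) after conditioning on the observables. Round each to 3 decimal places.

For each hypothesis, the unnormalized posterior weight is prior × product of the observable likelihoods:
  cryptomining: 0.22 × 0.36 × 0.60 × 0.24 × 0.77 = 0.0087817
  insider misuse: 0.40 × 0.18 × 0.28 × 0.72 × 0.23 = 0.0033385
  phishing callback: 0.38 × 0.79 × 0.69 × 0.64 × 0.19 = 0.025188
Normalizing constant Z = 0.0087817 + 0.0033385 + 0.025188 = 0.037308.
P(cryptomining | evidence) = 0.0087817 / 0.037308 ≈ 0.235
P(insider misuse | evidence) = 0.0033385 / 0.037308 ≈ 0.089
P(phishing callback | evidence) = 0.025188 / 0.037308 ≈ 0.675

0.235, 0.089, 0.675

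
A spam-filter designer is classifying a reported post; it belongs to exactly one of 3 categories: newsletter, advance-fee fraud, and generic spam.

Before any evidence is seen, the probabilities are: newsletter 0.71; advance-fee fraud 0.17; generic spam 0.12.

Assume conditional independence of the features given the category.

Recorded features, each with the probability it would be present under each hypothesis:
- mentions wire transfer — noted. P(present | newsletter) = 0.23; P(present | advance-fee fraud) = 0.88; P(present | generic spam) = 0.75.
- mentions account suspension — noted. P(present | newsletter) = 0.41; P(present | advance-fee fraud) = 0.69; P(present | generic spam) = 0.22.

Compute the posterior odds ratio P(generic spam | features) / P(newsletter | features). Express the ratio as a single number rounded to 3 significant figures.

0.296

Unnormalized posterior weight (prior times the feature likelihoods) for each of the two hypotheses:
  generic spam: 0.12 × 0.75 × 0.22 = 0.0198
  newsletter: 0.71 × 0.23 × 0.41 = 0.066953
Odds(generic spam : newsletter) = 0.0198 / 0.066953 ≈ 0.296.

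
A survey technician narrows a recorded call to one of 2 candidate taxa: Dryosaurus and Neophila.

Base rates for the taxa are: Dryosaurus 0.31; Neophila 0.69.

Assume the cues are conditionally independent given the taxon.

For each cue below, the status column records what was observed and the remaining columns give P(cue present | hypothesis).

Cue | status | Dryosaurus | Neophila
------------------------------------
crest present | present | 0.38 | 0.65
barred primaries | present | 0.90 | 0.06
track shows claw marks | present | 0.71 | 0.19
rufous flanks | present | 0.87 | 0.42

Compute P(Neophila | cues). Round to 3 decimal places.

For each hypothesis, the unnormalized posterior weight is prior × product of the cue likelihoods:
  Dryosaurus: 0.31 × 0.38 × 0.90 × 0.71 × 0.87 = 0.065489
  Neophila: 0.69 × 0.65 × 0.06 × 0.19 × 0.42 = 0.0021474
Marginal likelihood of the evidence = 0.067636.
P(Neophila | evidence) = 0.0021474 / 0.067636 ≈ 0.032.

0.032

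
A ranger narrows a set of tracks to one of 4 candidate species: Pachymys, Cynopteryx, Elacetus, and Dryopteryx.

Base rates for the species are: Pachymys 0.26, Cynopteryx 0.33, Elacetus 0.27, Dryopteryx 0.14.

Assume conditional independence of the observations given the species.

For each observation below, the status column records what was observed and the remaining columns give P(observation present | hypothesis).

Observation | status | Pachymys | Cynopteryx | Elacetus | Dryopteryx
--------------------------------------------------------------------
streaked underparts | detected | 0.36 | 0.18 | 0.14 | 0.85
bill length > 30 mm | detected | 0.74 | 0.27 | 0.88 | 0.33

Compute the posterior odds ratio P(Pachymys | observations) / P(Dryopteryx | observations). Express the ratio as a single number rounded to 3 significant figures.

1.76

Unnormalized posterior weight (prior times the observation likelihoods) for each of the two hypotheses:
  Pachymys: 0.26 × 0.36 × 0.74 = 0.069264
  Dryopteryx: 0.14 × 0.85 × 0.33 = 0.03927
Odds(Pachymys : Dryopteryx) = 0.069264 / 0.03927 ≈ 1.76.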